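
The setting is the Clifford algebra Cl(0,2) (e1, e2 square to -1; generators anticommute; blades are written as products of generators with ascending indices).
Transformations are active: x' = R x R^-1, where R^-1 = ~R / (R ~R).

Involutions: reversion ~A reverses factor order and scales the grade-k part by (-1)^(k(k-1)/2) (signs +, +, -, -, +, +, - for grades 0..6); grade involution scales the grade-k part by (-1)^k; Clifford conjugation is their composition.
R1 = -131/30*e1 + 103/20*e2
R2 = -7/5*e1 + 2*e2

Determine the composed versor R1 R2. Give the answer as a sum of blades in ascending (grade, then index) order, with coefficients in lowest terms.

Distribute over the terms of R1 (each basis-blade product reordered to ascending indices, repeated generators contracted through their squares):
(-131/30*e1) R2 = -917/150 - 131/15*e1 e2
(103/20*e2) R2 = -103/10 + 721/100*e1 e2
Summing the partial products and collecting blades:
Answer: -1231/75 - 457/300*e1 e2


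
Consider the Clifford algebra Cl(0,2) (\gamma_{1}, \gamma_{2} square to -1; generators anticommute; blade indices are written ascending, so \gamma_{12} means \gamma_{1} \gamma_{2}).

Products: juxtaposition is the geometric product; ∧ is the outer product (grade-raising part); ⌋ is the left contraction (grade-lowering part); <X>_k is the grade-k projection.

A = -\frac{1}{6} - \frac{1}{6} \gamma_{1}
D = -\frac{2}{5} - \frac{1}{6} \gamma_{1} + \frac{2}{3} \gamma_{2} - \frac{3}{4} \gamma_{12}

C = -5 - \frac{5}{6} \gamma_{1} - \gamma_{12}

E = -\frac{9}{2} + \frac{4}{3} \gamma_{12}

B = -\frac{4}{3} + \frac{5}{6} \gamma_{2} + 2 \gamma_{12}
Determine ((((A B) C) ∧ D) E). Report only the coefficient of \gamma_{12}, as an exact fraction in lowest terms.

step 1: \frac{2}{9} + \frac{2}{9} \gamma_{1} + \frac{7}{36} \gamma_{2} - \frac{17}{36} \gamma_{12}
step 2: -\frac{151}{108} - \frac{161}{108} \gamma_{1} - \frac{77}{216} \gamma_{2} + \frac{497}{216} \gamma_{12}
step 3: \frac{151}{270} + \frac{2687}{3240} \gamma_{1} - \frac{1279}{1620} \gamma_{2} - \frac{37}{40} \gamma_{12}
step 4: -\frac{77}{60} - \frac{93013}{19440} \gamma_{1} + \frac{4757}{1944} \gamma_{2} + \frac{6361}{1296} \gamma_{12}
Answer: \frac{6361}{1296}


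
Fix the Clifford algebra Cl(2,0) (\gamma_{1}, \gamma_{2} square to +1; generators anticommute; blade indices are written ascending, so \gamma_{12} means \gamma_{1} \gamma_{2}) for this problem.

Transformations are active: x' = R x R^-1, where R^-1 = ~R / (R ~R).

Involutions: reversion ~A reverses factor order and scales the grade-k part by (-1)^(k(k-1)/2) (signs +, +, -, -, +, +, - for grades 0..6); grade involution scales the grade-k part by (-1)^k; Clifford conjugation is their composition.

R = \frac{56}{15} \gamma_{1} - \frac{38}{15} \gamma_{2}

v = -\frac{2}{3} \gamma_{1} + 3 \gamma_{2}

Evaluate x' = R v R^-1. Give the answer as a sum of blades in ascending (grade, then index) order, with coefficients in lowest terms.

~R = \frac{56}{15} \gamma_{1} - \frac{38}{15} \gamma_{2}, and R ~R = \frac{916}{45}, so R^-1 = ~R / (\frac{916}{45}).
R v = -\frac{454}{45} + \frac{428}{45} \gamma_{12}
Answer: -\frac{3474}{1145} \gamma_{1} - \frac{1679}{3435} \gamma_{2}


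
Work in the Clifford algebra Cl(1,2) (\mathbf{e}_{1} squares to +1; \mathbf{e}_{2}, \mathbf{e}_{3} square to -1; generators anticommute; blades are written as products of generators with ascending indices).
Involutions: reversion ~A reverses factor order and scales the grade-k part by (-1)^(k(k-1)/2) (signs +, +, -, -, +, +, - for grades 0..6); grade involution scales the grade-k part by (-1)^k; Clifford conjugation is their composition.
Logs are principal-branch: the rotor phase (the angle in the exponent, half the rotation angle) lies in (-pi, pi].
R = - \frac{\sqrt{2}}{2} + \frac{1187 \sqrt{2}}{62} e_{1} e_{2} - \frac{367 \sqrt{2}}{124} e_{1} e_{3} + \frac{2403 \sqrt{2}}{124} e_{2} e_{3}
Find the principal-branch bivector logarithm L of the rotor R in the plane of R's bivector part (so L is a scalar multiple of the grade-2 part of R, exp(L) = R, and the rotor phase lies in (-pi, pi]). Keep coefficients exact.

The scalar part of R is - \frac{\sqrt{2}}{2}, so the principal-branch rotor phase is pinned; divide the bivector part by its sine to get the unit plane — L is the phase times that plane.
Concretely: cos(phase) = - \frac{\sqrt{2}}{2} gives phase = ±\frac{3 \pi}{4}, and since phase/sin(phase) is even the sign is immaterial: L = (phase/sin(phase)) * <R>_2 = (\frac{3 \sqrt{2} \pi}{4}) * <R>_2.
Answer: \frac{3561 \pi}{124} e_{1} e_{2} - \frac{1101 \pi}{248} e_{1} e_{3} + \frac{7209 \pi}{248} e_{2} e_{3}


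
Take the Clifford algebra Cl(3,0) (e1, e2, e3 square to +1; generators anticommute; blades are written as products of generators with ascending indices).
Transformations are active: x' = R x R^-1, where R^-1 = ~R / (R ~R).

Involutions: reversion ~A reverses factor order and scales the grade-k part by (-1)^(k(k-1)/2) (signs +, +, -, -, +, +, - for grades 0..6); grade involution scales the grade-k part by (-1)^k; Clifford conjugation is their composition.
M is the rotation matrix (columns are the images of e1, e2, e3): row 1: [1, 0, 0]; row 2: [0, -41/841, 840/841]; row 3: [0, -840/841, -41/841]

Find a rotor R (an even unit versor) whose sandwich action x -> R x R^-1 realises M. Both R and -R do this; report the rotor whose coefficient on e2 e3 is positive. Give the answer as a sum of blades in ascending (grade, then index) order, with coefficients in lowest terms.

Method: write R = a + b12*e1 e2 + b13*e1 e3 + b23*e2 e3 with a^2 + b12^2 + b13^2 + b23^2 = 1 (so R^-1 = ~R). Expanding the columns R e_j ~R gives tr M = 4a^2 - 1 and, from the antisymmetric part, M21 - M12 = -4a*b12, M13 - M31 = 4a*b13, M32 - M23 = -4a*b23.
Here tr M = 759/841, so a^2 = (1 + tr M)/4 = 400/841 and a = ±20/29. Taking a = 20/29: M21 - M12 = 0, M13 - M31 = 0, M32 - M23 = -1680/841, giving b12 = 0, b13 = 0, b23 = 21/29, i.e. R = 20/29 + 21/29*e2 e3.
Its e2 e3 coefficient is already positive.
Answer: 20/29 + 21/29*e2 e3. Key observation: the double cover Spin(3) -> SO(3) sends R and -R to the same matrix (trace 759/841 here), so the stated sign of the e2 e3 coefficient is what selects one sheet.


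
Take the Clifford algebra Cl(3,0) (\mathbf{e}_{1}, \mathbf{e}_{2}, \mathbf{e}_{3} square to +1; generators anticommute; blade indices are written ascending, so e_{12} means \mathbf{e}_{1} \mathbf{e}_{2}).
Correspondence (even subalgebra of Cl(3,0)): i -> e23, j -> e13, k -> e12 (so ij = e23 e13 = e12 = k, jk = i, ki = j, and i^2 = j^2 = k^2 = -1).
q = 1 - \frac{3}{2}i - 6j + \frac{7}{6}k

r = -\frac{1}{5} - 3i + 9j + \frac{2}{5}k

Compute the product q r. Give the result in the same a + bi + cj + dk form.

In blades: q = 1 + \frac{7}{6} e_{12} - 6 e_{13} - \frac{3}{2} e_{23}, r = -\frac{1}{5} + \frac{2}{5} e_{12} + 9 e_{13} - 3 e_{23}.
Distribute q over r term by term (generator squares from the signature, products reordered to ascending indices): (1)*r = -\frac{1}{5} + \frac{2}{5} e_{12} + 9 e_{13} - 3 e_{23}; (\frac{7}{6} e_{12})*r = -\frac{7}{15} - \frac{7}{30} e_{12} - \frac{7}{2} e_{13} - \frac{21}{2} e_{23}; (-6 e_{13})*r = 54 - 18 e_{12} + \frac{6}{5} e_{13} - \frac{12}{5} e_{23}; (-\frac{3}{2} e_{23})*r = -\frac{9}{2} - \frac{27}{2} e_{12} + \frac{3}{5} e_{13} + \frac{3}{10} e_{23}.
Sum: \frac{293}{6} - \frac{94}{3} e_{12} + \frac{73}{10} e_{13} - \frac{78}{5} e_{23}; translating back through the correspondence:
Answer: \frac{293}{6} - \frac{78}{5}i + \frac{73}{10}j - \frac{94}{3}k


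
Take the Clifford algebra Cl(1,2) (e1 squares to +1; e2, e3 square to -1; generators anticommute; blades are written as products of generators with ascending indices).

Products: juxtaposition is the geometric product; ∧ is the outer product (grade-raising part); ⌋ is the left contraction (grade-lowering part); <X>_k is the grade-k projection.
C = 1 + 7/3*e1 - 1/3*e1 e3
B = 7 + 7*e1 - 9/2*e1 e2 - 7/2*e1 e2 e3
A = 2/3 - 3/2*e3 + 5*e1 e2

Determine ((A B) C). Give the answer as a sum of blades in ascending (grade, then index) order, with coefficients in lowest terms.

step 1: -107/6 + 14/3*e1 - 35*e2 - 28*e3 + 107/4*e1 e2 + 21/2*e1 e3 + 53/12*e1 e2 e3
step 2: -94/9 - 497/18*e1 - 1727/18*e2 - 973/18*e3 + 1301/12*e1 e2 + 736/9*e1 e3 + 173/9*e2 e3 - 29/4*e1 e2 e3
Answer: -94/9 - 497/18*e1 - 1727/18*e2 - 973/18*e3 + 1301/12*e1 e2 + 736/9*e1 e3 + 173/9*e2 e3 - 29/4*e1 e2 e3


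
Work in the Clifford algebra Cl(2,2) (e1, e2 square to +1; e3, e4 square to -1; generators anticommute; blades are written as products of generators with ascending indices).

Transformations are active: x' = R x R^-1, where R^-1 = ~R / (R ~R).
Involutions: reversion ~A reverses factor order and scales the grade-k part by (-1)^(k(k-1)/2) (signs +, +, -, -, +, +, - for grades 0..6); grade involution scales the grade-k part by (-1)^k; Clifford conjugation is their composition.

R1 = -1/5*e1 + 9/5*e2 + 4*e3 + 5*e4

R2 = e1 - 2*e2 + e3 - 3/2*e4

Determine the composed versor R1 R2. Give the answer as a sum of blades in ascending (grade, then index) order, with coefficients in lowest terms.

Distribute over the terms of R1 (each basis-blade product reordered to ascending indices, repeated generators contracted through their squares):
(-1/5*e1) R2 = -1/5 + 2/5*e1 e2 - 1/5*e1 e3 + 3/10*e1 e4
(9/5*e2) R2 = -18/5 - 9/5*e1 e2 + 9/5*e2 e3 - 27/10*e2 e4
(4*e3) R2 = -4 - 4*e1 e3 + 8*e2 e3 - 6*e3 e4
(5*e4) R2 = 15/2 - 5*e1 e4 + 10*e2 e4 - 5*e3 e4
Summing the partial products and collecting blades:
Answer: -3/10 - 7/5*e1 e2 - 21/5*e1 e3 - 47/10*e1 e4 + 49/5*e2 e3 + 73/10*e2 e4 - 11*e3 e4


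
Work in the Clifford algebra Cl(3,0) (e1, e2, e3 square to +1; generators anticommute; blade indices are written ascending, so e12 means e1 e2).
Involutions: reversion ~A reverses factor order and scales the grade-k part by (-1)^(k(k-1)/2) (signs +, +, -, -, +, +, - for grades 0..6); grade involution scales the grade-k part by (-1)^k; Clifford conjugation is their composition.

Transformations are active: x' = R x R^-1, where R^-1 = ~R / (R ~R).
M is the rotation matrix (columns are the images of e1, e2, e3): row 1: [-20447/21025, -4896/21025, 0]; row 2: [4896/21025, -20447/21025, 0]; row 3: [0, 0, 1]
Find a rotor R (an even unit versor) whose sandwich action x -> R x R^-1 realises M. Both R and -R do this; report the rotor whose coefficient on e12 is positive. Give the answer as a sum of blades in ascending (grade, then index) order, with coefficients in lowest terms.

Method: write R = a + b12*e12 + b13*e13 + b23*e23 with a^2 + b12^2 + b13^2 + b23^2 = 1 (so R^-1 = ~R). Expanding the columns R e_j ~R gives tr M = 4a^2 - 1 and, from the antisymmetric part, M21 - M12 = -4a*b12, M13 - M31 = 4a*b13, M32 - M23 = -4a*b23.
Here tr M = -19869/21025, so a^2 = (1 + tr M)/4 = 289/21025 and a = ±17/145. Taking a = 17/145: M21 - M12 = 9792/21025, M13 - M31 = 0, M32 - M23 = 0, giving b12 = -144/145, b13 = 0, b23 = 0, i.e. R = 17/145 - 144/145*e12.
Its e12 coefficient is negative, so report the other preimage -R.
Answer: -17/145 + 144/145*e12. Uniqueness: Spin(3) -> SO(3) maps R and -R to the same rotation of trace -19869/21025; fixing the sign of the e12 coefficient removes the ambiguity.


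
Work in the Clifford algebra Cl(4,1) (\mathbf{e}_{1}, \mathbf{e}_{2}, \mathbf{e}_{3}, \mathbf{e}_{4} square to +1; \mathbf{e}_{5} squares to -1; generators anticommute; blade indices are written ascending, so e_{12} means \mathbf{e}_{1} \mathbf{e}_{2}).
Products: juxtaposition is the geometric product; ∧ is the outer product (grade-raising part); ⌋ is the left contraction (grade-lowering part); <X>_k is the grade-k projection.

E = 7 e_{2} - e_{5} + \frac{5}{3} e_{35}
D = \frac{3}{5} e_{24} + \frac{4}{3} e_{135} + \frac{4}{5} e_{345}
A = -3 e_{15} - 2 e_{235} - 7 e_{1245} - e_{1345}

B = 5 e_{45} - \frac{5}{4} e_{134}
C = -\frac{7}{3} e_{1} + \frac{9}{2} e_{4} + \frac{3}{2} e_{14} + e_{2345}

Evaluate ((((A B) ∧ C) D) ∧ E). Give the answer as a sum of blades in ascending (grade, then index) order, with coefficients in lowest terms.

step 1: \frac{5}{4} e_{5} - 35 e_{12} - 5 e_{13} - 15 e_{14} - 10 e_{234} + \frac{35}{4} e_{235} - \frac{15}{4} e_{345} - \frac{5}{2} e_{1245}
step 2: \frac{35}{12} e_{15} - \frac{45}{8} e_{45} - \frac{315}{2} e_{124} - \frac{45}{2} e_{134} + \frac{15}{8} e_{145} - \frac{70}{3} e_{1234} + \frac{245}{12} e_{1235} - \frac{35}{4} e_{1345} - \frac{315}{8} e_{2345} + \frac{105}{8} e_{12345}
step 3: \frac{175}{2} e_{1} - \frac{1057}{18} e_{2} - \frac{151}{18} e_{3} - \frac{35}{3} e_{4} + \frac{21}{2} e_{12} - \frac{25}{2} e_{13} + 18 e_{15} - \frac{35}{2} e_{24} + \frac{27}{8} e_{25} - \frac{5}{2} e_{34} - \frac{189}{8} e_{35} + 30 e_{45} - \frac{27}{2} e_{123} + \frac{217}{6} e_{124} + \frac{421}{24} e_{125} + \frac{31}{6} e_{134} + \frac{63}{8} e_{135} - \frac{280}{9} e_{245} + \frac{483}{4} e_{1235} + \frac{7}{4} e_{1245} - \frac{49}{4} e_{1345} + 210 e_{2345}
step 4: \frac{1225}{2} e_{12} - \frac{175}{2} e_{15} + \frac{1057}{18} e_{23} + \frac{245}{3} e_{24} + \frac{1057}{18} e_{25} + \frac{151}{18} e_{35} + \frac{35}{3} e_{45} + \frac{175}{2} e_{123} - \frac{273}{2} e_{125} + \frac{475}{3} e_{135} - \frac{35}{2} e_{234} - \frac{56861}{216} e_{235} + \frac{455}{2} e_{245} + \frac{395}{18} e_{345} + \frac{217}{6} e_{1234} + \frac{689}{8} e_{1235} - \frac{217}{6} e_{1245} - \frac{31}{6} e_{1345} + \frac{175}{6} e_{2345} + \frac{917}{36} e_{12345}
Answer: \frac{1225}{2} e_{12} - \frac{175}{2} e_{15} + \frac{1057}{18} e_{23} + \frac{245}{3} e_{24} + \frac{1057}{18} e_{25} + \frac{151}{18} e_{35} + \frac{35}{3} e_{45} + \frac{175}{2} e_{123} - \frac{273}{2} e_{125} + \frac{475}{3} e_{135} - \frac{35}{2} e_{234} - \frac{56861}{216} e_{235} + \frac{455}{2} e_{245} + \frac{395}{18} e_{345} + \frac{217}{6} e_{1234} + \frac{689}{8} e_{1235} - \frac{217}{6} e_{1245} - \frac{31}{6} e_{1345} + \frac{175}{6} e_{2345} + \frac{917}{36} e_{12345}


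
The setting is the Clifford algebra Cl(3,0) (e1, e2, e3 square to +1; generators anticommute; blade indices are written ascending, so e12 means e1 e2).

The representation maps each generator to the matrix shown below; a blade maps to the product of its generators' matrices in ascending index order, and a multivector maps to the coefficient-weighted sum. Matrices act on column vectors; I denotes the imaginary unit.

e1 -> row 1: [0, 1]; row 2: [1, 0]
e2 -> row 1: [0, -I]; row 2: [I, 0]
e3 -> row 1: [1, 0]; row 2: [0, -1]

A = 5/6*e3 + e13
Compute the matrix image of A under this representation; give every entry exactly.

Bivector images (products of the table entries): rho(e13) = rho(e1)rho(e3) = row 1: [0, -1]; row 2: [1, 0].
M = (5/6)*rho(e3) + (1)*rho(e13), summed entrywise:
Answer: row 1: [5/6, -1]; row 2: [1, -5/6]


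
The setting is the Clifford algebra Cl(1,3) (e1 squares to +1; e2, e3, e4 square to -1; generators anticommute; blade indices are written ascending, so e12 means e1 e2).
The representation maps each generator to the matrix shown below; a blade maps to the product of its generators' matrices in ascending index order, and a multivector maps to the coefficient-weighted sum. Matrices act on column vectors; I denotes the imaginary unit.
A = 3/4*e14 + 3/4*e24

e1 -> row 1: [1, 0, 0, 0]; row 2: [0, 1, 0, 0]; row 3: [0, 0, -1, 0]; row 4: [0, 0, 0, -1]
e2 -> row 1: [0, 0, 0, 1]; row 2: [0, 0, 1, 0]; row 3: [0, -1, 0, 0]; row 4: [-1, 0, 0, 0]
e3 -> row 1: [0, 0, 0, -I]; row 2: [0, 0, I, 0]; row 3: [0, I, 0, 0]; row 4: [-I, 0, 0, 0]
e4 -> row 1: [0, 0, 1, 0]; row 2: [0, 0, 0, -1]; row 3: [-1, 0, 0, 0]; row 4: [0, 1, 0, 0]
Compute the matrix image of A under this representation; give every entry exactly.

Bivector images (products of the table entries): rho(e14) = rho(e1)rho(e4) = row 1: [0, 0, 1, 0]; row 2: [0, 0, 0, -1]; row 3: [1, 0, 0, 0]; row 4: [0, -1, 0, 0]; rho(e24) = rho(e2)rho(e4) = row 1: [0, 1, 0, 0]; row 2: [-1, 0, 0, 0]; row 3: [0, 0, 0, 1]; row 4: [0, 0, -1, 0].
M = (3/4)*rho(e14) + (3/4)*rho(e24), summed entrywise:
Answer: row 1: [0, 3/4, 3/4, 0]; row 2: [-3/4, 0, 0, -3/4]; row 3: [3/4, 0, 0, 3/4]; row 4: [0, -3/4, -3/4, 0]


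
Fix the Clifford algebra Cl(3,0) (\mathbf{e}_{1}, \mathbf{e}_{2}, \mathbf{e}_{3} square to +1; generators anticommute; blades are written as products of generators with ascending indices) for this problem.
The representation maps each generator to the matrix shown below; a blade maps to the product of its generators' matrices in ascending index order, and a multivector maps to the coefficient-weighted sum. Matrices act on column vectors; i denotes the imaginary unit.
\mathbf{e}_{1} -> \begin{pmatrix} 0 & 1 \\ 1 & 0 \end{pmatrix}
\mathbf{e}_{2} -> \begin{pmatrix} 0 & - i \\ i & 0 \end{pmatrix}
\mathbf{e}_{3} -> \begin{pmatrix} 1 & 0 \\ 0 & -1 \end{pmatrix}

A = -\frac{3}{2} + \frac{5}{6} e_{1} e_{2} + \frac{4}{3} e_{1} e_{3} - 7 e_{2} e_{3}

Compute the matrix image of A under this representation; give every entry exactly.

Bivector images (products of the table entries): rho(e_{1} e_{2}) = rho(\mathbf{e}_{1})rho(\mathbf{e}_{2}) = \begin{pmatrix} i & 0 \\ 0 & - i \end{pmatrix}; rho(e_{1} e_{3}) = rho(\mathbf{e}_{1})rho(\mathbf{e}_{3}) = \begin{pmatrix} 0 & -1 \\ 1 & 0 \end{pmatrix}; rho(e_{2} e_{3}) = rho(\mathbf{e}_{2})rho(\mathbf{e}_{3}) = \begin{pmatrix} 0 & i \\ i & 0 \end{pmatrix}.
M = (-\frac{3}{2})*1 + (\frac{5}{6})*rho(e_{1} e_{2}) + (\frac{4}{3})*rho(e_{1} e_{3}) + (-7)*rho(e_{2} e_{3}), summed entrywise (1 is the identity matrix):
Answer: \begin{pmatrix} - \frac{3}{2} + \frac{5 i}{6} & - \frac{4}{3} - 7 i \\ \frac{4}{3} - 7 i & - \frac{3}{2} - \frac{5 i}{6} \end{pmatrix}


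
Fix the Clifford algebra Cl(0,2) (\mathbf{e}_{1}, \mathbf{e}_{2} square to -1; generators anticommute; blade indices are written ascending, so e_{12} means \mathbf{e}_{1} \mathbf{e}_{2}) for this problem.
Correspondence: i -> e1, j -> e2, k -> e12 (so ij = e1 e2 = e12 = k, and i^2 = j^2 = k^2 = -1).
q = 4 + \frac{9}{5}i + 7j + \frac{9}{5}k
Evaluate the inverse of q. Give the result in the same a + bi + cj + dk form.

In blades: q = 4 + \frac{9}{5} e_{1} + 7 e_{2} + \frac{9}{5} e_{12}.
With qbar = 4 - \frac{9}{5} e_{1} - 7 e_{2} - \frac{9}{5} e_{12} (scalar fixed, mapped units negated), q qbar = \frac{1787}{25} (the sum of squared coefficients), so q^-1 = qbar / (\frac{1787}{25}) = \frac{100}{1787} - \frac{45}{1787} e_{1} - \frac{175}{1787} e_{2} - \frac{45}{1787} e_{12}; translating back:
Answer: \frac{100}{1787} - \frac{45}{1787}i - \frac{175}{1787}j - \frac{45}{1787}k


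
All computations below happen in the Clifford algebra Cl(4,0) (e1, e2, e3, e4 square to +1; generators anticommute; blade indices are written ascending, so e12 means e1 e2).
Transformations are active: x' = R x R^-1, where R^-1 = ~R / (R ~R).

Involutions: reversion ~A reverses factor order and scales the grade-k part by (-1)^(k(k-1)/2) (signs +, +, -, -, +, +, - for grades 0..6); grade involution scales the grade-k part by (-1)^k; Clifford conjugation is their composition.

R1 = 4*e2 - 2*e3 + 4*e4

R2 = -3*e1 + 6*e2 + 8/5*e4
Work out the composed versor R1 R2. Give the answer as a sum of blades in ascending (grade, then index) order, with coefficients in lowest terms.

Distribute over the terms of R1 (each basis-blade product reordered to ascending indices, repeated generators contracted through their squares):
(4*e2) R2 = 24 + 12*e12 + 32/5*e24
(-2*e3) R2 = -6*e13 + 12*e23 - 16/5*e34
(4*e4) R2 = 32/5 + 12*e14 - 24*e24
Summing the partial products and collecting blades:
Answer: 152/5 + 12*e12 - 6*e13 + 12*e14 + 12*e23 - 88/5*e24 - 16/5*e34


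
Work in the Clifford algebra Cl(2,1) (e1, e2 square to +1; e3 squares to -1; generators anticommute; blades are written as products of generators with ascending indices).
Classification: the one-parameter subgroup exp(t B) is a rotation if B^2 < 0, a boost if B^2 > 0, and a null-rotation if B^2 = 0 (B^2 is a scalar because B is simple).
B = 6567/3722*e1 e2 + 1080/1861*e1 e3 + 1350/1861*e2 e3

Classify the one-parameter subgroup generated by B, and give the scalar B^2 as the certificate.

B^2 term by term: the squares give (6567/3722)^2*(e1 e2)^2 + (1080/1861)^2*(e1 e3)^2 + (1350/1861)^2*(e2 e3)^2 = 43125489/13853284*(-1) + 1166400/3463321*(+1) + 1822500/3463321*(+1) = -9/4 (each basis 2-blade squares to minus the product of its generators' squares); cross terms between blades sharing an index anticommute and cancel. So B^2 = -9/4.
Answer: rotation, certificate B^2 = -9/4. Note: conjugating B changes its blade decomposition but never the scalar B^2 = -9/4, whose sign settles the classification.


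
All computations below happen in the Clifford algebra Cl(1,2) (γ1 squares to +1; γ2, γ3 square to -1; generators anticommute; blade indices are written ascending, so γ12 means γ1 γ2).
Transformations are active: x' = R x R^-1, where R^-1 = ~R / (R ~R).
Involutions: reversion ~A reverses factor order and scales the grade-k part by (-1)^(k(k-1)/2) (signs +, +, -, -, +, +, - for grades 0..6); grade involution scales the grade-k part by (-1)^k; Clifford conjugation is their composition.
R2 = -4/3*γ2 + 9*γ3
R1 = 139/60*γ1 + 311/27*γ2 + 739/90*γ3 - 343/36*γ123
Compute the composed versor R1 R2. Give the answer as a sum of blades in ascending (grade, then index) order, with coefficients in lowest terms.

Distribute over the terms of R2 (each basis-blade product reordered to ascending indices, repeated generators contracted through their squares):
R1 (-4/3*γ2) = 1244/81 - 139/45*γ12 + 343/27*γ13 + 1478/135*γ23
R1 (9*γ3) = -739/10 + 343/4*γ12 + 417/20*γ13 + 311/3*γ23
Summing the partial products and collecting blades:
Answer: -47419/810 + 14879/180*γ12 + 18119/540*γ13 + 15473/135*γ23


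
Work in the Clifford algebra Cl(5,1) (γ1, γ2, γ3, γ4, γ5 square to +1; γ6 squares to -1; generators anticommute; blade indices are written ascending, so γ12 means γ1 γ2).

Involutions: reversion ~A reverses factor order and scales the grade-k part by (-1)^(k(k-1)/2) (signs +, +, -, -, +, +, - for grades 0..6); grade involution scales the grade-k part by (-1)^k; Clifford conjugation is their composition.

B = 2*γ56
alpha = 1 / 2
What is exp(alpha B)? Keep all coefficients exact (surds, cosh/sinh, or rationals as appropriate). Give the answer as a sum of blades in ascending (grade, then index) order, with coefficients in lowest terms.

B^2 = (2)^2*(γ56)^2 = 4*(+1) = 4 (a basis 2-blade squares to minus the product of its generators' squares).
B^2 = 4 — B^2 > 0, so the exponential closes hyperbolically: l = 2, alpha*l = 1, so exp(alpha B) = cosh(1) + (sinh(1)/2)*B = cosh(1) + (sinh(1)/2)*B.
Answer: cosh(1) + sinh(1)*γ56


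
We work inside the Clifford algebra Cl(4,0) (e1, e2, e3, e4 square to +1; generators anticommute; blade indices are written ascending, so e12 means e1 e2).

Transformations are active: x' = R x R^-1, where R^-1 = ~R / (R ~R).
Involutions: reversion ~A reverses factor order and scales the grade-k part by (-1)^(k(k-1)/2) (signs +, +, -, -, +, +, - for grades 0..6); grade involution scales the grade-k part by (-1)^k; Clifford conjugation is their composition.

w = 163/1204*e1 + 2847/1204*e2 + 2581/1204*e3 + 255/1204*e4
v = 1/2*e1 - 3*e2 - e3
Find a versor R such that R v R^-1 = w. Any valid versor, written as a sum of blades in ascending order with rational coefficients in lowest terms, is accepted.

Since q(v) = q(w) = 41/4, the sum R = v + w = 765/1204*e1 - 765/1204*e2 + 1377/1204*e3 + 255/1204*e4 does the job whenever invertible.
Answer: 765/1204*e1 - 765/1204*e2 + 1377/1204*e3 + 255/1204*e4


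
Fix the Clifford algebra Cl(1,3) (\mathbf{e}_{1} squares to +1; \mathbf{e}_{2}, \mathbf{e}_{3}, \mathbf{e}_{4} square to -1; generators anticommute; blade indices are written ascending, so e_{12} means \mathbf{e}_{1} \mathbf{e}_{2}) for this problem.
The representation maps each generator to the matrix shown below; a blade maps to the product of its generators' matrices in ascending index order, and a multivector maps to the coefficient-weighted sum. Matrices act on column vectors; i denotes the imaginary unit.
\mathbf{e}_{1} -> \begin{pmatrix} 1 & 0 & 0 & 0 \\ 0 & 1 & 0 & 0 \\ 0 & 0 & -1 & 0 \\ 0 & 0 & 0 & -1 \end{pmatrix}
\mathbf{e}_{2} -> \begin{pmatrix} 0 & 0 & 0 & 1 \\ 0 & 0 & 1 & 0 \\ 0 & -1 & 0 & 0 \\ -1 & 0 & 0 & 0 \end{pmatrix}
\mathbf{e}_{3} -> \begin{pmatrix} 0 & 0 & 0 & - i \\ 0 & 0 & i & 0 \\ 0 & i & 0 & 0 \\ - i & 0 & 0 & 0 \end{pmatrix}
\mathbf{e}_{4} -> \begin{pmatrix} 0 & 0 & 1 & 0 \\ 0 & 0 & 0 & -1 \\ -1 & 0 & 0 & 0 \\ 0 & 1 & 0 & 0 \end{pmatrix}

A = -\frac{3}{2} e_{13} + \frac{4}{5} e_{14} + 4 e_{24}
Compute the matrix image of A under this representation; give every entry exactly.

Bivector images (products of the table entries): rho(e_{13}) = rho(\mathbf{e}_{1})rho(\mathbf{e}_{3}) = \begin{pmatrix} 0 & 0 & 0 & - i \\ 0 & 0 & i & 0 \\ 0 & - i & 0 & 0 \\ i & 0 & 0 & 0 \end{pmatrix}; rho(e_{14}) = rho(\mathbf{e}_{1})rho(\mathbf{e}_{4}) = \begin{pmatrix} 0 & 0 & 1 & 0 \\ 0 & 0 & 0 & -1 \\ 1 & 0 & 0 & 0 \\ 0 & -1 & 0 & 0 \end{pmatrix}; rho(e_{24}) = rho(\mathbf{e}_{2})rho(\mathbf{e}_{4}) = \begin{pmatrix} 0 & 1 & 0 & 0 \\ -1 & 0 & 0 & 0 \\ 0 & 0 & 0 & 1 \\ 0 & 0 & -1 & 0 \end{pmatrix}.
M = (-\frac{3}{2})*rho(e_{13}) + (\frac{4}{5})*rho(e_{14}) + (4)*rho(e_{24}), summed entrywise:
Answer: \begin{pmatrix} 0 & 4 & \frac{4}{5} & \frac{3 i}{2} \\ -4 & 0 & - \frac{3 i}{2} & - \frac{4}{5} \\ \frac{4}{5} & \frac{3 i}{2} & 0 & 4 \\ - \frac{3 i}{2} & - \frac{4}{5} & -4 & 0 \end{pmatrix}


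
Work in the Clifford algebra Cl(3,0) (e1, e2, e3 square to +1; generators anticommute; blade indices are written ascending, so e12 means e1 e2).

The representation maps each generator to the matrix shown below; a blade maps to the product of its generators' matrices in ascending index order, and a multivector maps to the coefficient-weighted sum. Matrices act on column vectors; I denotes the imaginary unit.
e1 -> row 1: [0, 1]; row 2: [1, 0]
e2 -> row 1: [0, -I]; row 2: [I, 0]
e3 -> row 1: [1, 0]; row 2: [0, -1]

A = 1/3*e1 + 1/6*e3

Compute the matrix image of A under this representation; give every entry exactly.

M = (1/3)*rho(e1) + (1/6)*rho(e3), summed entrywise:
Answer: row 1: [1/6, 1/3]; row 2: [1/3, -1/6]


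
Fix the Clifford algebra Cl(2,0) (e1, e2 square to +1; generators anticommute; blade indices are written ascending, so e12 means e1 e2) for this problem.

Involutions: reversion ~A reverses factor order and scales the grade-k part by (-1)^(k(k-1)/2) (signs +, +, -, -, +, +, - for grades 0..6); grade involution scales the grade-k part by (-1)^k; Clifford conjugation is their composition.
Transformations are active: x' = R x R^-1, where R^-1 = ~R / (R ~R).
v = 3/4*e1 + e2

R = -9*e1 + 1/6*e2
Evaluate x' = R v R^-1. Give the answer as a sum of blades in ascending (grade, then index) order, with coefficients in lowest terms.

~R = -9*e1 + 1/6*e2, and R ~R = 2917/36, so R^-1 = ~R / (2917/36).
R v = -79/12 - 73/8*e12
Answer: 8313/11668*e1 - 2996/2917*e2


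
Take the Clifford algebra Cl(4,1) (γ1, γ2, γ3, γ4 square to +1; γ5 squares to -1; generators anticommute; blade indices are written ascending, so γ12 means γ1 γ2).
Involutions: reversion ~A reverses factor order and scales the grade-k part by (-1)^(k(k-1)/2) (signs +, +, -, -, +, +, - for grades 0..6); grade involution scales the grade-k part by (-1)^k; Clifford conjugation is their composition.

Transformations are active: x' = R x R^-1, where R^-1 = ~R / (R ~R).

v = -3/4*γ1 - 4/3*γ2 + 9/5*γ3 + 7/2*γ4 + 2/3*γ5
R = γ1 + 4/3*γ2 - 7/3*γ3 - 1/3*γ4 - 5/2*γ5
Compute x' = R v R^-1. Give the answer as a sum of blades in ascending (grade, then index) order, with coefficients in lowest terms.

~R = γ1 + 4/3*γ2 - 7/3*γ3 - 1/3*γ4 - 5/2*γ5, and R ~R = 25/12, so R^-1 = ~R / (25/12).
R v = -1121/180 - 1/3*γ12 + 1/20*γ13 + 13/4*γ14 - 29/24*γ15 - 32/45*γ23 + 38/9*γ24 - 22/9*γ25 - 227/30*γ34 + 53/18*γ35 + 307/36*γ45
Answer: -7843/1500*γ1 - 7468/1125*γ2 + 13669/1125*γ3 - 3391/2250*γ4 + 357/25*γ5


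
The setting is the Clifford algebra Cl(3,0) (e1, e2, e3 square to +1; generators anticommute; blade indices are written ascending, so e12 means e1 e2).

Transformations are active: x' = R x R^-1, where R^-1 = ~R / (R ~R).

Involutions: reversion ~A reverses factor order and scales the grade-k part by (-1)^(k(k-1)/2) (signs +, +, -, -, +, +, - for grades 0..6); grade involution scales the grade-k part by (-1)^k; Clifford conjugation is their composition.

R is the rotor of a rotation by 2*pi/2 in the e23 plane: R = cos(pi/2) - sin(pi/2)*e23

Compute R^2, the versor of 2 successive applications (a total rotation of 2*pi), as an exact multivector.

Because a rotor carries half the rotation angle, composing 2 copies of this e23-plane rotor multiplies the phase: 2*(pi/2) = pi, hence R^2 = cos(pi) - sin(pi)*e23.
cos(pi) = -1 and sin(pi) = 0, so R^2 = -1. The total rotation 2*pi is 1 full turn, so every vector returns to itself, yet the rotor is -1, on the OTHER sheet of the double cover (an odd number of 2*pi turns).
Answer: -1


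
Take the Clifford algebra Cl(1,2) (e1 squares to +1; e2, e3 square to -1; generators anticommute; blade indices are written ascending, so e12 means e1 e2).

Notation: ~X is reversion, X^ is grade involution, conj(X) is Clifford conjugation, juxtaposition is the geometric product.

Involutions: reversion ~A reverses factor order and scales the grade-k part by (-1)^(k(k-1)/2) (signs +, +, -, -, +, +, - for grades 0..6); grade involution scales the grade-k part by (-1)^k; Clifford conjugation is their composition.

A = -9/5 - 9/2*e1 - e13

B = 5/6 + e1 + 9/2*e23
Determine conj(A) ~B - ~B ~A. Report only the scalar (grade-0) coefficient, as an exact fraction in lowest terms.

first term: 3 + 39/20*e1 - e3 - 9/2*e12 + 5/6*e13 + 81/10*e23 - 81/4*e123
second term: -6 - 111/20*e1 + e3 + 9/2*e12 + 5/6*e13 + 81/10*e23 + 81/4*e123
Answer: 9


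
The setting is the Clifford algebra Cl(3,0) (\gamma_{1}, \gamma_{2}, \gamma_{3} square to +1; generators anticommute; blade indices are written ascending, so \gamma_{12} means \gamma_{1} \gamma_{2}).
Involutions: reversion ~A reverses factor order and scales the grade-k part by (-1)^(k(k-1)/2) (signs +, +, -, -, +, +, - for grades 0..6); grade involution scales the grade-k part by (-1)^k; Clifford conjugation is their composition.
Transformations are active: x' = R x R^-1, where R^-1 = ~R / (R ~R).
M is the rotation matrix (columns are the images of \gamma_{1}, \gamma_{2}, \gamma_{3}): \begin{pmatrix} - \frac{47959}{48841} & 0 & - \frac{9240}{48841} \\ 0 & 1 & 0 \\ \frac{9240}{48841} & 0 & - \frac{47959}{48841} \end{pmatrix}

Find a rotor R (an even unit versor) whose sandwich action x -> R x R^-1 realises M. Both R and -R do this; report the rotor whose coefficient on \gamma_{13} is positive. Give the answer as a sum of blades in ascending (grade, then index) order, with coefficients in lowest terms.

Method: write R = a + b12*\gamma_{12} + b13*\gamma_{13} + b23*\gamma_{23} with a^2 + b12^2 + b13^2 + b23^2 = 1 (so R^-1 = ~R). Expanding the columns R e_j ~R gives tr M = 4a^2 - 1 and, from the antisymmetric part, M21 - M12 = -4a*b12, M13 - M31 = 4a*b13, M32 - M23 = -4a*b23.
Here tr M = -\frac{47077}{48841}, so a^2 = (1 + tr M)/4 = \frac{441}{48841} and a = ±\frac{21}{221}. Taking a = \frac{21}{221}: M21 - M12 = 0, M13 - M31 = -\frac{18480}{48841}, M32 - M23 = 0, giving b12 = 0, b13 = -\frac{220}{221}, b23 = 0, i.e. R = \frac{21}{221} - \frac{220}{221} \gamma_{13}.
Its \gamma_{13} coefficient is negative, so report the other preimage -R.
Answer: -\frac{21}{221} + \frac{220}{221} \gamma_{13}. Sheet selection: the two-to-one cover makes ±R indistinguishable at the matrix level (trace -\frac{47077}{48841}), so uniqueness comes from the required sign on \gamma_{13}.


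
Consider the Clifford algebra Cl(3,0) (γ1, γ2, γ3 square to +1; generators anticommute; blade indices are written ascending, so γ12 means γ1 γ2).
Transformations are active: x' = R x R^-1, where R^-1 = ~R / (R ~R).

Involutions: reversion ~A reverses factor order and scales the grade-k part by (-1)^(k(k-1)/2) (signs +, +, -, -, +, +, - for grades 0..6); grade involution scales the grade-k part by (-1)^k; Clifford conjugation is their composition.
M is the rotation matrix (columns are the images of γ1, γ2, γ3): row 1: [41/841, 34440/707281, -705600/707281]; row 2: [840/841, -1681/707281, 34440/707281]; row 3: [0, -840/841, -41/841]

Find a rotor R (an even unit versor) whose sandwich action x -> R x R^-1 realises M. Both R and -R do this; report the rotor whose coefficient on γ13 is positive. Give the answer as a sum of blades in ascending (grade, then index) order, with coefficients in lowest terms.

Method: write R = a + b12*γ12 + b13*γ13 + b23*γ23 with a^2 + b12^2 + b13^2 + b23^2 = 1 (so R^-1 = ~R). Expanding the columns R e_j ~R gives tr M = 4a^2 - 1 and, from the antisymmetric part, M21 - M12 = -4a*b12, M13 - M31 = 4a*b13, M32 - M23 = -4a*b23.
Here tr M = -1681/707281, so a^2 = (1 + tr M)/4 = 176400/707281 and a = ±420/841. Taking a = 420/841: M21 - M12 = 672000/707281, M13 - M31 = -705600/707281, M32 - M23 = -740880/707281, giving b12 = -400/841, b13 = -420/841, b23 = 441/841, i.e. R = 420/841 - 400/841*γ12 - 420/841*γ13 + 441/841*γ23.
Its γ13 coefficient is negative, so report the other preimage -R.
Answer: -420/841 + 400/841*γ12 + 420/841*γ13 - 441/841*γ23. Uniqueness: Spin(3) -> SO(3) maps R and -R to the same rotation of trace -1681/707281; fixing the sign of the γ13 coefficient removes the ambiguity.


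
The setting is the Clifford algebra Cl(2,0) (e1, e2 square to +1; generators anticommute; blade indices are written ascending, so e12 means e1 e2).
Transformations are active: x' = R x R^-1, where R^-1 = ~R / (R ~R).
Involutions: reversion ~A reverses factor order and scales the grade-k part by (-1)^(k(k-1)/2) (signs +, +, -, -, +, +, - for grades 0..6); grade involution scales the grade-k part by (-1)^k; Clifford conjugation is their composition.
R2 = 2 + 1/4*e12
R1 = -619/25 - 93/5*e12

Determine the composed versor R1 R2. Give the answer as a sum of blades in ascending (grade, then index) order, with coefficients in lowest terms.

Distribute over the terms of R1 (each basis-blade product reordered to ascending indices, repeated generators contracted through their squares):
(-619/25) R2 = -1238/25 - 619/100*e12
(-93/5*e12) R2 = 93/20 - 186/5*e12
Summing the partial products and collecting blades:
Answer: -4487/100 - 4339/100*e12


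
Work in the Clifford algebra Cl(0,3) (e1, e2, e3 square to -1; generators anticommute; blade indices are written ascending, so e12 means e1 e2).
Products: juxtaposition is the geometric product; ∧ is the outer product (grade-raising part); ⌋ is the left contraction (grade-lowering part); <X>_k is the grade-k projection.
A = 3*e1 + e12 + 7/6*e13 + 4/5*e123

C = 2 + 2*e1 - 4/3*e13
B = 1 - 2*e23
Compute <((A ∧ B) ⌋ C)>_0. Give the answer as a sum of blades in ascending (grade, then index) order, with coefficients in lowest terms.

step 1: 3*e1 + e12 + 7/6*e13 - 26/5*e123
step 2: -40/9 + 4*e3
step 3: -40/9
Answer: -40/9


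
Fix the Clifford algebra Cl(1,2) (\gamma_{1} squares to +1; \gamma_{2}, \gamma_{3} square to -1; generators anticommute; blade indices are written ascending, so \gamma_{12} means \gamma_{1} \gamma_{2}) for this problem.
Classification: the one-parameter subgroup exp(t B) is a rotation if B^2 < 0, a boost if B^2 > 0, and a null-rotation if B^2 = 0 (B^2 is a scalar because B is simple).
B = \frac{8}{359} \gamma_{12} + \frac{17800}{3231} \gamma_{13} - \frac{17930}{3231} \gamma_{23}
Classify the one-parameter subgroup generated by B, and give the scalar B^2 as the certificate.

B^2 term by term: the squares give (\frac{8}{359})^2*(\gamma_{12})^2 + (\frac{17800}{3231})^2*(\gamma_{13})^2 + (-\frac{17930}{3231})^2*(\gamma_{23})^2 = \frac{64}{128881}*(+1) + \frac{316840000}{10439361}*(+1) + \frac{321484900}{10439361}*(-1) = -\frac{4}{9} (each basis 2-blade squares to minus the product of its generators' squares); cross terms between blades sharing an index anticommute and cancel. So B^2 = -\frac{4}{9}.
Answer: rotation, certificate B^2 = -\frac{4}{9}. Key observation: B^2 = -\frac{4}{9} is a conjugation invariant, so its sign decides the class regardless of the surface form of B.


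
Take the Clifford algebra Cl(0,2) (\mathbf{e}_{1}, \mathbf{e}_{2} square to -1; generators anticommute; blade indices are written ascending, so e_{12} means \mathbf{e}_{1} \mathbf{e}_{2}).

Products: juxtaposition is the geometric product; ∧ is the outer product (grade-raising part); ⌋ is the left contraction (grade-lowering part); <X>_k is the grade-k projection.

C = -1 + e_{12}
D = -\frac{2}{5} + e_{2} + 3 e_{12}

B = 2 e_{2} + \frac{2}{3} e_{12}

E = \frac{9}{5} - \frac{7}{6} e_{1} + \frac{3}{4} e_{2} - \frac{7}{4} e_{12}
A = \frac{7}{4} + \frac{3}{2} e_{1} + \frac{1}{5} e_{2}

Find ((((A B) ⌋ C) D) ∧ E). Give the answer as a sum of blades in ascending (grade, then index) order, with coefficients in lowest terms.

step 1: -\frac{2}{5} + \frac{2}{15} e_{1} + \frac{5}{2} e_{2} + \frac{25}{6} e_{12}
step 2: -\frac{113}{30} + \frac{5}{2} e_{1} - \frac{2}{15} e_{2} - \frac{2}{5} e_{12}
step 3: \frac{71}{25} - e_{1} - \frac{841}{75} e_{2} - \frac{216}{25} e_{12}
step 4: \frac{639}{125} - \frac{767}{150} e_{1} - \frac{9027}{500} e_{2} - \frac{77297}{2250} e_{12}
Answer: \frac{639}{125} - \frac{767}{150} e_{1} - \frac{9027}{500} e_{2} - \frac{77297}{2250} e_{12}


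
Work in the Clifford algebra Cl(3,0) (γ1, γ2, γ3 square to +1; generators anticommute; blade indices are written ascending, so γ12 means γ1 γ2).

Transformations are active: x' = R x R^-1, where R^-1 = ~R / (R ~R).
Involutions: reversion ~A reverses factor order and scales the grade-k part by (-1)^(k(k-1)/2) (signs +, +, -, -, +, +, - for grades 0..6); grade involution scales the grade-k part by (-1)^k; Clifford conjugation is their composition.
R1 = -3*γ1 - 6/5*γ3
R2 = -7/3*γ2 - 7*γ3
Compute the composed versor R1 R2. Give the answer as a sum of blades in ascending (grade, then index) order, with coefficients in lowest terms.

Distribute over the terms of R1 (each basis-blade product reordered to ascending indices, repeated generators contracted through their squares):
(-3*γ1) R2 = 7*γ12 + 21*γ13
(-6/5*γ3) R2 = 42/5 - 14/5*γ23
Summing the partial products and collecting blades:
Answer: 42/5 + 7*γ12 + 21*γ13 - 14/5*γ23


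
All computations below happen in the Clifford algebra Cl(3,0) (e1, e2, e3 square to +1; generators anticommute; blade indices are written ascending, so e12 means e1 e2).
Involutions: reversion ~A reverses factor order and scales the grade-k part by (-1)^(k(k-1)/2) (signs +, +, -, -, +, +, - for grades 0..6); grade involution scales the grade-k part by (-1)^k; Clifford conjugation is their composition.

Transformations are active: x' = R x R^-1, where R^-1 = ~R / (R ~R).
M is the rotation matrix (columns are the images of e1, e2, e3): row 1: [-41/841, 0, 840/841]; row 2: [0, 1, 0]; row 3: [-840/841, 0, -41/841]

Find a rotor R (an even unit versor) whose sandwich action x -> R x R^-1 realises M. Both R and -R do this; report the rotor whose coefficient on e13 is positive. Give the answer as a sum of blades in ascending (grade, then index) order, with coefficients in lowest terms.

Method: write R = a + b12*e12 + b13*e13 + b23*e23 with a^2 + b12^2 + b13^2 + b23^2 = 1 (so R^-1 = ~R). Expanding the columns R e_j ~R gives tr M = 4a^2 - 1 and, from the antisymmetric part, M21 - M12 = -4a*b12, M13 - M31 = 4a*b13, M32 - M23 = -4a*b23.
Here tr M = 759/841, so a^2 = (1 + tr M)/4 = 400/841 and a = ±20/29. Taking a = 20/29: M21 - M12 = 0, M13 - M31 = 1680/841, M32 - M23 = 0, giving b12 = 0, b13 = 21/29, b23 = 0, i.e. R = 20/29 + 21/29*e13.
Its e13 coefficient is already positive.
Answer: 20/29 + 21/29*e13. Note: both R and -R realise this M (trace 759/841); the covering map identifies them, and the e13-coefficient sign is the tie-breaker.


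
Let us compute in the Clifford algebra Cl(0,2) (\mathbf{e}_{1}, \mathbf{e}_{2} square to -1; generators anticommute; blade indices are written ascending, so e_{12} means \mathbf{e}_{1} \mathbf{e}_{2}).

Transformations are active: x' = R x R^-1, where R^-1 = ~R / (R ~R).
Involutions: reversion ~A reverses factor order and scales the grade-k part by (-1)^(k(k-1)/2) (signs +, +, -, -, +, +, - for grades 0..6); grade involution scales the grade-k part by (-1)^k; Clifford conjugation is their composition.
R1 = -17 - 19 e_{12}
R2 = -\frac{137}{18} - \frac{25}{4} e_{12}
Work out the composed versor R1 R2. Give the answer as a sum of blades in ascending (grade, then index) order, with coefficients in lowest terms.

Distribute over the terms of R1 (each basis-blade product reordered to ascending indices, repeated generators contracted through their squares):
(-17) R2 = \frac{2329}{18} + \frac{425}{4} e_{12}
(-19 e_{12}) R2 = -\frac{475}{4} + \frac{2603}{18} e_{12}
Summing the partial products and collecting blades:
Answer: \frac{383}{36} + \frac{9031}{36} e_{12}
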